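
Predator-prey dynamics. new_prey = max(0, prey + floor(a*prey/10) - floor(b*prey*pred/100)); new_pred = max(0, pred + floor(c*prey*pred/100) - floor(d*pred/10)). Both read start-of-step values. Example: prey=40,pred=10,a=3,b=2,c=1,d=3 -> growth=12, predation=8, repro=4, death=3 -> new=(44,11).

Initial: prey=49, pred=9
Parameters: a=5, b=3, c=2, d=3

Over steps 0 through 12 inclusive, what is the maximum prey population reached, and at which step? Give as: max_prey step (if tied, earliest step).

Step 1: prey: 49+24-13=60; pred: 9+8-2=15
Step 2: prey: 60+30-27=63; pred: 15+18-4=29
Step 3: prey: 63+31-54=40; pred: 29+36-8=57
Step 4: prey: 40+20-68=0; pred: 57+45-17=85
Step 5: prey: 0+0-0=0; pred: 85+0-25=60
Step 6: prey: 0+0-0=0; pred: 60+0-18=42
Step 7: prey: 0+0-0=0; pred: 42+0-12=30
Step 8: prey: 0+0-0=0; pred: 30+0-9=21
Step 9: prey: 0+0-0=0; pred: 21+0-6=15
Step 10: prey: 0+0-0=0; pred: 15+0-4=11
Step 11: prey: 0+0-0=0; pred: 11+0-3=8
Step 12: prey: 0+0-0=0; pred: 8+0-2=6
Max prey = 63 at step 2

Answer: 63 2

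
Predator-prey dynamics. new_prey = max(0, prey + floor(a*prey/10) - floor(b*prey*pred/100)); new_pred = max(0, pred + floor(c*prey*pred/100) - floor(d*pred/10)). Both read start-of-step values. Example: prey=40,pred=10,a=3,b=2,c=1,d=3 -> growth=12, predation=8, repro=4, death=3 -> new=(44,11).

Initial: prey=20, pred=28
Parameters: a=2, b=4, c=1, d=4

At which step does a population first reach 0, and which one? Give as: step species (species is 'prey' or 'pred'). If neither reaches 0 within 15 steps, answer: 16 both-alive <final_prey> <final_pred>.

Answer: 16 both-alive 1 2

Derivation:
Step 1: prey: 20+4-22=2; pred: 28+5-11=22
Step 2: prey: 2+0-1=1; pred: 22+0-8=14
Step 3: prey: 1+0-0=1; pred: 14+0-5=9
Step 4: prey: 1+0-0=1; pred: 9+0-3=6
Step 5: prey: 1+0-0=1; pred: 6+0-2=4
Step 6: prey: 1+0-0=1; pred: 4+0-1=3
Step 7: prey: 1+0-0=1; pred: 3+0-1=2
Step 8: prey: 1+0-0=1; pred: 2+0-0=2
Steps 9-15: state stable at prey=1, pred=2 (no change)
No extinction within 15 steps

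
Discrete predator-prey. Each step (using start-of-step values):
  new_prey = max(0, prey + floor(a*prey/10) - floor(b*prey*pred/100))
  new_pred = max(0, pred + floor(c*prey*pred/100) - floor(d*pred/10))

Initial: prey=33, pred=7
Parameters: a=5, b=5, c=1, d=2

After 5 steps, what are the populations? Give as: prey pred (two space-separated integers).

Answer: 29 17

Derivation:
Step 1: prey: 33+16-11=38; pred: 7+2-1=8
Step 2: prey: 38+19-15=42; pred: 8+3-1=10
Step 3: prey: 42+21-21=42; pred: 10+4-2=12
Step 4: prey: 42+21-25=38; pred: 12+5-2=15
Step 5: prey: 38+19-28=29; pred: 15+5-3=17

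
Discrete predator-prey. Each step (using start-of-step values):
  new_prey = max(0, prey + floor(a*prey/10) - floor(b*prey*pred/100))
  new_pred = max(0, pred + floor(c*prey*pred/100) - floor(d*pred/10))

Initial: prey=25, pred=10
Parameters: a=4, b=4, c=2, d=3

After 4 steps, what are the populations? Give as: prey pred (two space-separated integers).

Step 1: prey: 25+10-10=25; pred: 10+5-3=12
Step 2: prey: 25+10-12=23; pred: 12+6-3=15
Step 3: prey: 23+9-13=19; pred: 15+6-4=17
Step 4: prey: 19+7-12=14; pred: 17+6-5=18

Answer: 14 18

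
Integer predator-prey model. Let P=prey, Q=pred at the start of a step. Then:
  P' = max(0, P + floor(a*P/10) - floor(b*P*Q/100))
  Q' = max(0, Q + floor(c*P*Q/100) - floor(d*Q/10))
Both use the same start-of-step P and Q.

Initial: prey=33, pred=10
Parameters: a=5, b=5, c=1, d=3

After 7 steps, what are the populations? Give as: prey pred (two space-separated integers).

Answer: 33 10

Derivation:
Step 1: prey: 33+16-16=33; pred: 10+3-3=10
Step 2: prey: 33+16-16=33; pred: 10+3-3=10
Step 3: prey: 33+16-16=33; pred: 10+3-3=10
Step 4: prey: 33+16-16=33; pred: 10+3-3=10
Step 5: prey: 33+16-16=33; pred: 10+3-3=10
Step 6: prey: 33+16-16=33; pred: 10+3-3=10
Step 7: prey: 33+16-16=33; pred: 10+3-3=10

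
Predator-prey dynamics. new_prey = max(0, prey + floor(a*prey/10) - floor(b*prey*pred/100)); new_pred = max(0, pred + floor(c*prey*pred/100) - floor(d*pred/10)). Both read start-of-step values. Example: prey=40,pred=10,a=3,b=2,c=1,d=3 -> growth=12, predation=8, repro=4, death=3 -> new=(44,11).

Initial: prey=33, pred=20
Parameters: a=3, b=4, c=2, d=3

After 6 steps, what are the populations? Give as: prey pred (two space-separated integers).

Answer: 0 7

Derivation:
Step 1: prey: 33+9-26=16; pred: 20+13-6=27
Step 2: prey: 16+4-17=3; pred: 27+8-8=27
Step 3: prey: 3+0-3=0; pred: 27+1-8=20
Step 4: prey: 0+0-0=0; pred: 20+0-6=14
Step 5: prey: 0+0-0=0; pred: 14+0-4=10
Step 6: prey: 0+0-0=0; pred: 10+0-3=7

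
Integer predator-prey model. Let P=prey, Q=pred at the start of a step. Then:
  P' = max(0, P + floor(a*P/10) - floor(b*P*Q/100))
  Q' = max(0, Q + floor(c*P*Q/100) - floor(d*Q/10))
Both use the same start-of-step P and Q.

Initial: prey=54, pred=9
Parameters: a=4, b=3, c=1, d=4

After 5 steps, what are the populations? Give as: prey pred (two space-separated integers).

Answer: 49 26

Derivation:
Step 1: prey: 54+21-14=61; pred: 9+4-3=10
Step 2: prey: 61+24-18=67; pred: 10+6-4=12
Step 3: prey: 67+26-24=69; pred: 12+8-4=16
Step 4: prey: 69+27-33=63; pred: 16+11-6=21
Step 5: prey: 63+25-39=49; pred: 21+13-8=26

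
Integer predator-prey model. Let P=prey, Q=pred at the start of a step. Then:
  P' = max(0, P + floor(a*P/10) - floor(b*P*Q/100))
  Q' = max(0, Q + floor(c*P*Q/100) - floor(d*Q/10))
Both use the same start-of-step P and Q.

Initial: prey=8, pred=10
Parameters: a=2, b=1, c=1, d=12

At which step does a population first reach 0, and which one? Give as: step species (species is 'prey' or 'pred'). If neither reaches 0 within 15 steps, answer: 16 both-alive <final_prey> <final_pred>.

Step 1: prey: 8+1-0=9; pred: 10+0-12=0
First extinction: pred at step 1

Answer: 1 pred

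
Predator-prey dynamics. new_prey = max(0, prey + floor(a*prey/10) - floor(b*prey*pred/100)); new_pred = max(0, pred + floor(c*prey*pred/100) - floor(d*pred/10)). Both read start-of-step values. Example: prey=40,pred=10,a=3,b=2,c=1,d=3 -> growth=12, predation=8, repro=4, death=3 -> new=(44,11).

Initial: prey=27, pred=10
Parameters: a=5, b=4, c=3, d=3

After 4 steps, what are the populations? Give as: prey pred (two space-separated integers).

Step 1: prey: 27+13-10=30; pred: 10+8-3=15
Step 2: prey: 30+15-18=27; pred: 15+13-4=24
Step 3: prey: 27+13-25=15; pred: 24+19-7=36
Step 4: prey: 15+7-21=1; pred: 36+16-10=42

Answer: 1 42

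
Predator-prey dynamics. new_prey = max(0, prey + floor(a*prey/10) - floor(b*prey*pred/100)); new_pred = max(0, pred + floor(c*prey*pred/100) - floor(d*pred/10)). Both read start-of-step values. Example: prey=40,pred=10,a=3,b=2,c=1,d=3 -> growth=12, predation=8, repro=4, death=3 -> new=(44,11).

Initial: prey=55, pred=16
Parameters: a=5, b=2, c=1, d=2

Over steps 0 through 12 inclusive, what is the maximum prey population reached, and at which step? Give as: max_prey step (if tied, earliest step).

Answer: 70 2

Derivation:
Step 1: prey: 55+27-17=65; pred: 16+8-3=21
Step 2: prey: 65+32-27=70; pred: 21+13-4=30
Step 3: prey: 70+35-42=63; pred: 30+21-6=45
Step 4: prey: 63+31-56=38; pred: 45+28-9=64
Step 5: prey: 38+19-48=9; pred: 64+24-12=76
Step 6: prey: 9+4-13=0; pred: 76+6-15=67
Step 7: prey: 0+0-0=0; pred: 67+0-13=54
Step 8: prey: 0+0-0=0; pred: 54+0-10=44
Step 9: prey: 0+0-0=0; pred: 44+0-8=36
Step 10: prey: 0+0-0=0; pred: 36+0-7=29
Step 11: prey: 0+0-0=0; pred: 29+0-5=24
Step 12: prey: 0+0-0=0; pred: 24+0-4=20
Max prey = 70 at step 2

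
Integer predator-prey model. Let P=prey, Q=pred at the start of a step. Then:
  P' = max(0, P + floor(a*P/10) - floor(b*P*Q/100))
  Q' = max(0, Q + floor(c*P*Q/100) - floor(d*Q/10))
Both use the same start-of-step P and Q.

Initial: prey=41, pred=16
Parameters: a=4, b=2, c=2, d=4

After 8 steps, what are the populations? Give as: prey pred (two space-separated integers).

Answer: 1 13

Derivation:
Step 1: prey: 41+16-13=44; pred: 16+13-6=23
Step 2: prey: 44+17-20=41; pred: 23+20-9=34
Step 3: prey: 41+16-27=30; pred: 34+27-13=48
Step 4: prey: 30+12-28=14; pred: 48+28-19=57
Step 5: prey: 14+5-15=4; pred: 57+15-22=50
Step 6: prey: 4+1-4=1; pred: 50+4-20=34
Step 7: prey: 1+0-0=1; pred: 34+0-13=21
Step 8: prey: 1+0-0=1; pred: 21+0-8=13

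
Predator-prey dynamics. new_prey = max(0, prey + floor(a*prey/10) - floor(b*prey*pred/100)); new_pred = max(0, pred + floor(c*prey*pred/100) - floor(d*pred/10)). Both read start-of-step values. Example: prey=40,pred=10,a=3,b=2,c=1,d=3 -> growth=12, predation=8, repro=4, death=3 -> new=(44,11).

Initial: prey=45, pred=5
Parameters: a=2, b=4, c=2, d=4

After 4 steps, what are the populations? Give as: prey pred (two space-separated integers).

Step 1: prey: 45+9-9=45; pred: 5+4-2=7
Step 2: prey: 45+9-12=42; pred: 7+6-2=11
Step 3: prey: 42+8-18=32; pred: 11+9-4=16
Step 4: prey: 32+6-20=18; pred: 16+10-6=20

Answer: 18 20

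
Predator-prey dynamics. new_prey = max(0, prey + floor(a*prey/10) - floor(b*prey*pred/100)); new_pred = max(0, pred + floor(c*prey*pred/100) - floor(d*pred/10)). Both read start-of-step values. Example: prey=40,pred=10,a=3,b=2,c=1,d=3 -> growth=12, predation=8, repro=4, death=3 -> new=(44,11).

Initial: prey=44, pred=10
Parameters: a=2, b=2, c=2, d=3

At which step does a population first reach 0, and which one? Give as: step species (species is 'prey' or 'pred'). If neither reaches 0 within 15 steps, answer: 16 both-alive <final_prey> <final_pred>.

Answer: 16 both-alive 1 3

Derivation:
Step 1: prey: 44+8-8=44; pred: 10+8-3=15
Step 2: prey: 44+8-13=39; pred: 15+13-4=24
Step 3: prey: 39+7-18=28; pred: 24+18-7=35
Step 4: prey: 28+5-19=14; pred: 35+19-10=44
Step 5: prey: 14+2-12=4; pred: 44+12-13=43
Step 6: prey: 4+0-3=1; pred: 43+3-12=34
Step 7: prey: 1+0-0=1; pred: 34+0-10=24
Step 8: prey: 1+0-0=1; pred: 24+0-7=17
Step 9: prey: 1+0-0=1; pred: 17+0-5=12
Step 10: prey: 1+0-0=1; pred: 12+0-3=9
Step 11: prey: 1+0-0=1; pred: 9+0-2=7
Step 12: prey: 1+0-0=1; pred: 7+0-2=5
Step 13: prey: 1+0-0=1; pred: 5+0-1=4
Step 14: prey: 1+0-0=1; pred: 4+0-1=3
Step 15: prey: 1+0-0=1; pred: 3+0-0=3
No extinction within 15 steps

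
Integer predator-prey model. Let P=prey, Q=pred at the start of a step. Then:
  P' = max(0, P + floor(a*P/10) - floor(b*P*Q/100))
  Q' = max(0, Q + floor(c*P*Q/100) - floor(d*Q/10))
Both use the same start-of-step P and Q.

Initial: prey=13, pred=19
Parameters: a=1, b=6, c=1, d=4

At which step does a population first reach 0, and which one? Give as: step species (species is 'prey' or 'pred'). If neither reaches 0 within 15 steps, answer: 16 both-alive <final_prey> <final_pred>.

Answer: 1 prey

Derivation:
Step 1: prey: 13+1-14=0; pred: 19+2-7=14
First extinction: prey at step 1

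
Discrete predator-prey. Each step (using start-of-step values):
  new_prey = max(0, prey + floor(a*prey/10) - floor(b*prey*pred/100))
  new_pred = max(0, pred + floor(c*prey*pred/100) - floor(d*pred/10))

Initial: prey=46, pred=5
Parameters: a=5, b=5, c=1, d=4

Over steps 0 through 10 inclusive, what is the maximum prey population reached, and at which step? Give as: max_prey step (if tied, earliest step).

Step 1: prey: 46+23-11=58; pred: 5+2-2=5
Step 2: prey: 58+29-14=73; pred: 5+2-2=5
Step 3: prey: 73+36-18=91; pred: 5+3-2=6
Step 4: prey: 91+45-27=109; pred: 6+5-2=9
Step 5: prey: 109+54-49=114; pred: 9+9-3=15
Step 6: prey: 114+57-85=86; pred: 15+17-6=26
Step 7: prey: 86+43-111=18; pred: 26+22-10=38
Step 8: prey: 18+9-34=0; pred: 38+6-15=29
Step 9: prey: 0+0-0=0; pred: 29+0-11=18
Step 10: prey: 0+0-0=0; pred: 18+0-7=11
Max prey = 114 at step 5

Answer: 114 5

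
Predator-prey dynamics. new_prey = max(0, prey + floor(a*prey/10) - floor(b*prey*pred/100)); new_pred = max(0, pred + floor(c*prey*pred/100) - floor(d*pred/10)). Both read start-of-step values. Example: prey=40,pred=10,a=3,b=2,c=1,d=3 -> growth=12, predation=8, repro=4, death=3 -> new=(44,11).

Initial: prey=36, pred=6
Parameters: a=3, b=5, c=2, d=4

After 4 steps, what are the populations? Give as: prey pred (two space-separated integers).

Step 1: prey: 36+10-10=36; pred: 6+4-2=8
Step 2: prey: 36+10-14=32; pred: 8+5-3=10
Step 3: prey: 32+9-16=25; pred: 10+6-4=12
Step 4: prey: 25+7-15=17; pred: 12+6-4=14

Answer: 17 14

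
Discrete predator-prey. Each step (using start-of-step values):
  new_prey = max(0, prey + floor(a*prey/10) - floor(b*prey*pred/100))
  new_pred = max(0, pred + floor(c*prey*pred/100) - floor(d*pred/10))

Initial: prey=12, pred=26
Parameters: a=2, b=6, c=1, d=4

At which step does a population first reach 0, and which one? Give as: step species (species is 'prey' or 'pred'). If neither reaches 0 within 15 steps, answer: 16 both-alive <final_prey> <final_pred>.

Step 1: prey: 12+2-18=0; pred: 26+3-10=19
First extinction: prey at step 1

Answer: 1 prey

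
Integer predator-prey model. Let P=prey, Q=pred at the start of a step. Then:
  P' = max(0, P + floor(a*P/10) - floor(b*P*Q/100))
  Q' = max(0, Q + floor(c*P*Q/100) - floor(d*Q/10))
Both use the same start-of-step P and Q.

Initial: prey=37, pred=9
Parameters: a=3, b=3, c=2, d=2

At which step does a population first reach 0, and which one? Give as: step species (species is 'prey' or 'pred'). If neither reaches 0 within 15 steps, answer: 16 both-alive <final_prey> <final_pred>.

Answer: 6 prey

Derivation:
Step 1: prey: 37+11-9=39; pred: 9+6-1=14
Step 2: prey: 39+11-16=34; pred: 14+10-2=22
Step 3: prey: 34+10-22=22; pred: 22+14-4=32
Step 4: prey: 22+6-21=7; pred: 32+14-6=40
Step 5: prey: 7+2-8=1; pred: 40+5-8=37
Step 6: prey: 1+0-1=0; pred: 37+0-7=30
First extinction: prey at step 6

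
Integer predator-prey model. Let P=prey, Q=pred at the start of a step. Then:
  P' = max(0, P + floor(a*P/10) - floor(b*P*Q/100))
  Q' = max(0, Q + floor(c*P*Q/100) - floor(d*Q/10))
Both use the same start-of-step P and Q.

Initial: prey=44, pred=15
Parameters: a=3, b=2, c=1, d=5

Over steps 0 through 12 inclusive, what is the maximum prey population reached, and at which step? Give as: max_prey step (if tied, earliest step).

Answer: 71 9

Derivation:
Step 1: prey: 44+13-13=44; pred: 15+6-7=14
Step 2: prey: 44+13-12=45; pred: 14+6-7=13
Step 3: prey: 45+13-11=47; pred: 13+5-6=12
Step 4: prey: 47+14-11=50; pred: 12+5-6=11
Step 5: prey: 50+15-11=54; pred: 11+5-5=11
Step 6: prey: 54+16-11=59; pred: 11+5-5=11
Step 7: prey: 59+17-12=64; pred: 11+6-5=12
Step 8: prey: 64+19-15=68; pred: 12+7-6=13
Step 9: prey: 68+20-17=71; pred: 13+8-6=15
Step 10: prey: 71+21-21=71; pred: 15+10-7=18
Step 11: prey: 71+21-25=67; pred: 18+12-9=21
Step 12: prey: 67+20-28=59; pred: 21+14-10=25
Max prey = 71 at step 9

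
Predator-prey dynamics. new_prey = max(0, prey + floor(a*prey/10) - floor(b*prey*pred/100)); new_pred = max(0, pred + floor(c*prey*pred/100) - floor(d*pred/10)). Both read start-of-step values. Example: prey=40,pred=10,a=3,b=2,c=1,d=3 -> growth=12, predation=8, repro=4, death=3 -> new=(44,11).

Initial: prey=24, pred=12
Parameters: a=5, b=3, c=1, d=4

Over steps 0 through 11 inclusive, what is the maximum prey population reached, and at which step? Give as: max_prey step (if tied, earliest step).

Answer: 97 7

Derivation:
Step 1: prey: 24+12-8=28; pred: 12+2-4=10
Step 2: prey: 28+14-8=34; pred: 10+2-4=8
Step 3: prey: 34+17-8=43; pred: 8+2-3=7
Step 4: prey: 43+21-9=55; pred: 7+3-2=8
Step 5: prey: 55+27-13=69; pred: 8+4-3=9
Step 6: prey: 69+34-18=85; pred: 9+6-3=12
Step 7: prey: 85+42-30=97; pred: 12+10-4=18
Step 8: prey: 97+48-52=93; pred: 18+17-7=28
Step 9: prey: 93+46-78=61; pred: 28+26-11=43
Step 10: prey: 61+30-78=13; pred: 43+26-17=52
Step 11: prey: 13+6-20=0; pred: 52+6-20=38
Max prey = 97 at step 7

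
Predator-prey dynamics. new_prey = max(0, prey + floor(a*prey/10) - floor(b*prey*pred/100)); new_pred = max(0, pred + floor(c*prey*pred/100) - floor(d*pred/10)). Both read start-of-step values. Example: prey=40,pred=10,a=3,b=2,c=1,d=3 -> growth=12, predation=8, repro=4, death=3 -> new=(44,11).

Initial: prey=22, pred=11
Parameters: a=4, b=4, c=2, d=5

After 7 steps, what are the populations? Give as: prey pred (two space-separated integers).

Answer: 32 8

Derivation:
Step 1: prey: 22+8-9=21; pred: 11+4-5=10
Step 2: prey: 21+8-8=21; pred: 10+4-5=9
Step 3: prey: 21+8-7=22; pred: 9+3-4=8
Step 4: prey: 22+8-7=23; pred: 8+3-4=7
Step 5: prey: 23+9-6=26; pred: 7+3-3=7
Step 6: prey: 26+10-7=29; pred: 7+3-3=7
Step 7: prey: 29+11-8=32; pred: 7+4-3=8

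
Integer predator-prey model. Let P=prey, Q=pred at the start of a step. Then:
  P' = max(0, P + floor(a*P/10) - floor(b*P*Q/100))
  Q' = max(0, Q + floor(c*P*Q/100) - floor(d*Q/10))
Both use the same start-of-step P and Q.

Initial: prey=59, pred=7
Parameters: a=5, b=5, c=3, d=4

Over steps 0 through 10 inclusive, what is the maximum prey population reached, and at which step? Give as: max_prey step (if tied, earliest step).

Answer: 68 1

Derivation:
Step 1: prey: 59+29-20=68; pred: 7+12-2=17
Step 2: prey: 68+34-57=45; pred: 17+34-6=45
Step 3: prey: 45+22-101=0; pred: 45+60-18=87
Step 4: prey: 0+0-0=0; pred: 87+0-34=53
Step 5: prey: 0+0-0=0; pred: 53+0-21=32
Step 6: prey: 0+0-0=0; pred: 32+0-12=20
Step 7: prey: 0+0-0=0; pred: 20+0-8=12
Step 8: prey: 0+0-0=0; pred: 12+0-4=8
Step 9: prey: 0+0-0=0; pred: 8+0-3=5
Step 10: prey: 0+0-0=0; pred: 5+0-2=3
Max prey = 68 at step 1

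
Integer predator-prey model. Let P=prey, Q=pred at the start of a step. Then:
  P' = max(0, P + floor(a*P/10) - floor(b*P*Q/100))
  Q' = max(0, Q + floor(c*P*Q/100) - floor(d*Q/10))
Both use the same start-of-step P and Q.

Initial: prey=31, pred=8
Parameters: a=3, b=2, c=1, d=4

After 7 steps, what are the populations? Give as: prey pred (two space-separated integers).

Step 1: prey: 31+9-4=36; pred: 8+2-3=7
Step 2: prey: 36+10-5=41; pred: 7+2-2=7
Step 3: prey: 41+12-5=48; pred: 7+2-2=7
Step 4: prey: 48+14-6=56; pred: 7+3-2=8
Step 5: prey: 56+16-8=64; pred: 8+4-3=9
Step 6: prey: 64+19-11=72; pred: 9+5-3=11
Step 7: prey: 72+21-15=78; pred: 11+7-4=14

Answer: 78 14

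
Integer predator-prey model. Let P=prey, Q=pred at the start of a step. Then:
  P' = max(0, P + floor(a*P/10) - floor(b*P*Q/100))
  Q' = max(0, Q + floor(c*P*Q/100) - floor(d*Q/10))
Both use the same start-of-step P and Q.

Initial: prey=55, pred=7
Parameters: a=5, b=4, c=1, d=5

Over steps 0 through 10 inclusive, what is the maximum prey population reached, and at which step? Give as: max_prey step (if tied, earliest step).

Step 1: prey: 55+27-15=67; pred: 7+3-3=7
Step 2: prey: 67+33-18=82; pred: 7+4-3=8
Step 3: prey: 82+41-26=97; pred: 8+6-4=10
Step 4: prey: 97+48-38=107; pred: 10+9-5=14
Step 5: prey: 107+53-59=101; pred: 14+14-7=21
Step 6: prey: 101+50-84=67; pred: 21+21-10=32
Step 7: prey: 67+33-85=15; pred: 32+21-16=37
Step 8: prey: 15+7-22=0; pred: 37+5-18=24
Step 9: prey: 0+0-0=0; pred: 24+0-12=12
Step 10: prey: 0+0-0=0; pred: 12+0-6=6
Max prey = 107 at step 4

Answer: 107 4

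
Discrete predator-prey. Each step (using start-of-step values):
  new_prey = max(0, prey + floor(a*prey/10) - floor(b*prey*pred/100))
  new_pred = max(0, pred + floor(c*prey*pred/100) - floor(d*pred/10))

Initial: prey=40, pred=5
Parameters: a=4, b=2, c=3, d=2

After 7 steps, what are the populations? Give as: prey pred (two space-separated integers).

Answer: 0 112

Derivation:
Step 1: prey: 40+16-4=52; pred: 5+6-1=10
Step 2: prey: 52+20-10=62; pred: 10+15-2=23
Step 3: prey: 62+24-28=58; pred: 23+42-4=61
Step 4: prey: 58+23-70=11; pred: 61+106-12=155
Step 5: prey: 11+4-34=0; pred: 155+51-31=175
Step 6: prey: 0+0-0=0; pred: 175+0-35=140
Step 7: prey: 0+0-0=0; pred: 140+0-28=112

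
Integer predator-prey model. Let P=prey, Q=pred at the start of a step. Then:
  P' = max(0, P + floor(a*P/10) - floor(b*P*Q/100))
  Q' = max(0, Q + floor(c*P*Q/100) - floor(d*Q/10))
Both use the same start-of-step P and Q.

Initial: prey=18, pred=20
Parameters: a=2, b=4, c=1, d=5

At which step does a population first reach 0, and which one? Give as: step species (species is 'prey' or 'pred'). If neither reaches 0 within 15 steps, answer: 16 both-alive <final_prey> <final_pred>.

Answer: 16 both-alive 30 1

Derivation:
Step 1: prey: 18+3-14=7; pred: 20+3-10=13
Step 2: prey: 7+1-3=5; pred: 13+0-6=7
Step 3: prey: 5+1-1=5; pred: 7+0-3=4
Step 4: prey: 5+1-0=6; pred: 4+0-2=2
Step 5: prey: 6+1-0=7; pred: 2+0-1=1
Step 6: prey: 7+1-0=8; pred: 1+0-0=1
Step 7: prey: 8+1-0=9; pred: 1+0-0=1
Step 8: prey: 9+1-0=10; pred: 1+0-0=1
Step 9: prey: 10+2-0=12; pred: 1+0-0=1
Step 10: prey: 12+2-0=14; pred: 1+0-0=1
Step 11: prey: 14+2-0=16; pred: 1+0-0=1
Step 12: prey: 16+3-0=19; pred: 1+0-0=1
Step 13: prey: 19+3-0=22; pred: 1+0-0=1
Step 14: prey: 22+4-0=26; pred: 1+0-0=1
Step 15: prey: 26+5-1=30; pred: 1+0-0=1
No extinction within 15 steps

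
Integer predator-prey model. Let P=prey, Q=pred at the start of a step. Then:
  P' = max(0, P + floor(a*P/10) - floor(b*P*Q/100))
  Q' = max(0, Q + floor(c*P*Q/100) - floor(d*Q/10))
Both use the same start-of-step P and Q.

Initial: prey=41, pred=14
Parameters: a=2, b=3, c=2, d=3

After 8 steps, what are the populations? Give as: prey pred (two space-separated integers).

Answer: 1 7

Derivation:
Step 1: prey: 41+8-17=32; pred: 14+11-4=21
Step 2: prey: 32+6-20=18; pred: 21+13-6=28
Step 3: prey: 18+3-15=6; pred: 28+10-8=30
Step 4: prey: 6+1-5=2; pred: 30+3-9=24
Step 5: prey: 2+0-1=1; pred: 24+0-7=17
Step 6: prey: 1+0-0=1; pred: 17+0-5=12
Step 7: prey: 1+0-0=1; pred: 12+0-3=9
Step 8: prey: 1+0-0=1; pred: 9+0-2=7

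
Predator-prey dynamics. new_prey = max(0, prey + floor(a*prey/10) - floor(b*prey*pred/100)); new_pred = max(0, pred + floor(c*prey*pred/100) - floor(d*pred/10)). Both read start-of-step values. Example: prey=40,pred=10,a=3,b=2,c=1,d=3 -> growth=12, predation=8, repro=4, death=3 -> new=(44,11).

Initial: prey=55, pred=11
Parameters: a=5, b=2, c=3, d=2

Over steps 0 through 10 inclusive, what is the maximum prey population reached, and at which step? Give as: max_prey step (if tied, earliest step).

Step 1: prey: 55+27-12=70; pred: 11+18-2=27
Step 2: prey: 70+35-37=68; pred: 27+56-5=78
Step 3: prey: 68+34-106=0; pred: 78+159-15=222
Step 4: prey: 0+0-0=0; pred: 222+0-44=178
Step 5: prey: 0+0-0=0; pred: 178+0-35=143
Step 6: prey: 0+0-0=0; pred: 143+0-28=115
Step 7: prey: 0+0-0=0; pred: 115+0-23=92
Step 8: prey: 0+0-0=0; pred: 92+0-18=74
Step 9: prey: 0+0-0=0; pred: 74+0-14=60
Step 10: prey: 0+0-0=0; pred: 60+0-12=48
Max prey = 70 at step 1

Answer: 70 1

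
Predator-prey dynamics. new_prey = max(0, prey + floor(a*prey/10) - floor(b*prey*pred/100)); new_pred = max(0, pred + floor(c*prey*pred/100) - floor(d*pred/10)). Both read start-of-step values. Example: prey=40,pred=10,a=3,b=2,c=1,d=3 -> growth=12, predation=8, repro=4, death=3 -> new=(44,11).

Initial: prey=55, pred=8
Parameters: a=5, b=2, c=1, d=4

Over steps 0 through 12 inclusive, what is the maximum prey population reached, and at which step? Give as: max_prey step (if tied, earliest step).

Step 1: prey: 55+27-8=74; pred: 8+4-3=9
Step 2: prey: 74+37-13=98; pred: 9+6-3=12
Step 3: prey: 98+49-23=124; pred: 12+11-4=19
Step 4: prey: 124+62-47=139; pred: 19+23-7=35
Step 5: prey: 139+69-97=111; pred: 35+48-14=69
Step 6: prey: 111+55-153=13; pred: 69+76-27=118
Step 7: prey: 13+6-30=0; pred: 118+15-47=86
Step 8: prey: 0+0-0=0; pred: 86+0-34=52
Step 9: prey: 0+0-0=0; pred: 52+0-20=32
Step 10: prey: 0+0-0=0; pred: 32+0-12=20
Step 11: prey: 0+0-0=0; pred: 20+0-8=12
Step 12: prey: 0+0-0=0; pred: 12+0-4=8
Max prey = 139 at step 4

Answer: 139 4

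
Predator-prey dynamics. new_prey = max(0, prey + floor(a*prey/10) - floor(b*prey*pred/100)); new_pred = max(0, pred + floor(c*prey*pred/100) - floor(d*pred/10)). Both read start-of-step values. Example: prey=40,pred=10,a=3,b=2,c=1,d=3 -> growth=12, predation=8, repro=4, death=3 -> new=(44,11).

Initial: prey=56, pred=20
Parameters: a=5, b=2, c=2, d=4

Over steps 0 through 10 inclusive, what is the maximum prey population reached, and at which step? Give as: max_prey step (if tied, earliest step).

Step 1: prey: 56+28-22=62; pred: 20+22-8=34
Step 2: prey: 62+31-42=51; pred: 34+42-13=63
Step 3: prey: 51+25-64=12; pred: 63+64-25=102
Step 4: prey: 12+6-24=0; pred: 102+24-40=86
Step 5: prey: 0+0-0=0; pred: 86+0-34=52
Step 6: prey: 0+0-0=0; pred: 52+0-20=32
Step 7: prey: 0+0-0=0; pred: 32+0-12=20
Step 8: prey: 0+0-0=0; pred: 20+0-8=12
Step 9: prey: 0+0-0=0; pred: 12+0-4=8
Step 10: prey: 0+0-0=0; pred: 8+0-3=5
Max prey = 62 at step 1

Answer: 62 1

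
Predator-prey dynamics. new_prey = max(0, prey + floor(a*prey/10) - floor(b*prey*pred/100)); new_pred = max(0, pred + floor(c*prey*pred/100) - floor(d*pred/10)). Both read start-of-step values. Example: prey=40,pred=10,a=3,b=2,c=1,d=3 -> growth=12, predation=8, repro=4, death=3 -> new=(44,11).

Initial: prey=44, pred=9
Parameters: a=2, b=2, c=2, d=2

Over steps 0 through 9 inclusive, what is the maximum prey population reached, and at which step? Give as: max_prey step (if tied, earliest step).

Answer: 45 1

Derivation:
Step 1: prey: 44+8-7=45; pred: 9+7-1=15
Step 2: prey: 45+9-13=41; pred: 15+13-3=25
Step 3: prey: 41+8-20=29; pred: 25+20-5=40
Step 4: prey: 29+5-23=11; pred: 40+23-8=55
Step 5: prey: 11+2-12=1; pred: 55+12-11=56
Step 6: prey: 1+0-1=0; pred: 56+1-11=46
Step 7: prey: 0+0-0=0; pred: 46+0-9=37
Step 8: prey: 0+0-0=0; pred: 37+0-7=30
Step 9: prey: 0+0-0=0; pred: 30+0-6=24
Max prey = 45 at step 1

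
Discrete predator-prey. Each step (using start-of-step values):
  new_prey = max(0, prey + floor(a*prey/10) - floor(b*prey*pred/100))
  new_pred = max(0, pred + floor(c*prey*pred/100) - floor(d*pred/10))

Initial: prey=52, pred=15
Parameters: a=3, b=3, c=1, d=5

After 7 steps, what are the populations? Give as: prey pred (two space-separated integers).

Step 1: prey: 52+15-23=44; pred: 15+7-7=15
Step 2: prey: 44+13-19=38; pred: 15+6-7=14
Step 3: prey: 38+11-15=34; pred: 14+5-7=12
Step 4: prey: 34+10-12=32; pred: 12+4-6=10
Step 5: prey: 32+9-9=32; pred: 10+3-5=8
Step 6: prey: 32+9-7=34; pred: 8+2-4=6
Step 7: prey: 34+10-6=38; pred: 6+2-3=5

Answer: 38 5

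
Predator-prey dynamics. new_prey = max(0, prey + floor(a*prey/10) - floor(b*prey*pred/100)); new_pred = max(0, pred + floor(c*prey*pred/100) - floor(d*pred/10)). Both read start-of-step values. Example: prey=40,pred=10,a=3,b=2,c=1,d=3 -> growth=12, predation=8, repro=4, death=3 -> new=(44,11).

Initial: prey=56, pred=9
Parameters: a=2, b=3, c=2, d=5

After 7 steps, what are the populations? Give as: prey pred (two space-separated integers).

Answer: 2 4

Derivation:
Step 1: prey: 56+11-15=52; pred: 9+10-4=15
Step 2: prey: 52+10-23=39; pred: 15+15-7=23
Step 3: prey: 39+7-26=20; pred: 23+17-11=29
Step 4: prey: 20+4-17=7; pred: 29+11-14=26
Step 5: prey: 7+1-5=3; pred: 26+3-13=16
Step 6: prey: 3+0-1=2; pred: 16+0-8=8
Step 7: prey: 2+0-0=2; pred: 8+0-4=4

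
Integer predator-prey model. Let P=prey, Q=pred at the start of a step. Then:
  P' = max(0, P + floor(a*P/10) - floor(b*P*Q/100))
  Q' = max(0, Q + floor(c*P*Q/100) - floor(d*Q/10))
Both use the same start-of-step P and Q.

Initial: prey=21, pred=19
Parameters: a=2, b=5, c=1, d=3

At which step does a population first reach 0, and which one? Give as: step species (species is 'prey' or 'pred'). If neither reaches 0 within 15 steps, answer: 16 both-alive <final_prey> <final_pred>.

Answer: 16 both-alive 1 3

Derivation:
Step 1: prey: 21+4-19=6; pred: 19+3-5=17
Step 2: prey: 6+1-5=2; pred: 17+1-5=13
Step 3: prey: 2+0-1=1; pred: 13+0-3=10
Step 4: prey: 1+0-0=1; pred: 10+0-3=7
Step 5: prey: 1+0-0=1; pred: 7+0-2=5
Step 6: prey: 1+0-0=1; pred: 5+0-1=4
Step 7: prey: 1+0-0=1; pred: 4+0-1=3
Step 8: prey: 1+0-0=1; pred: 3+0-0=3
Steps 9-15: state stable at prey=1, pred=3 (no change)
No extinction within 15 steps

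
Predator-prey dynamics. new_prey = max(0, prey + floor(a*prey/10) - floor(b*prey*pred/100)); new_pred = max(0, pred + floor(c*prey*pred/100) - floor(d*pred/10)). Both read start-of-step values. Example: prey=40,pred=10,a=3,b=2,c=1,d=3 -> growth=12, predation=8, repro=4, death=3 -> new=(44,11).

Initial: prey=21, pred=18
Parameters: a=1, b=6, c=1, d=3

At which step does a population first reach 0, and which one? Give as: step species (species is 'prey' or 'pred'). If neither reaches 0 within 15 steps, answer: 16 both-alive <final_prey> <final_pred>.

Answer: 16 both-alive 1 3

Derivation:
Step 1: prey: 21+2-22=1; pred: 18+3-5=16
Step 2: prey: 1+0-0=1; pred: 16+0-4=12
Step 3: prey: 1+0-0=1; pred: 12+0-3=9
Step 4: prey: 1+0-0=1; pred: 9+0-2=7
Step 5: prey: 1+0-0=1; pred: 7+0-2=5
Step 6: prey: 1+0-0=1; pred: 5+0-1=4
Step 7: prey: 1+0-0=1; pred: 4+0-1=3
Step 8: prey: 1+0-0=1; pred: 3+0-0=3
Steps 9-15: state stable at prey=1, pred=3 (no change)
No extinction within 15 steps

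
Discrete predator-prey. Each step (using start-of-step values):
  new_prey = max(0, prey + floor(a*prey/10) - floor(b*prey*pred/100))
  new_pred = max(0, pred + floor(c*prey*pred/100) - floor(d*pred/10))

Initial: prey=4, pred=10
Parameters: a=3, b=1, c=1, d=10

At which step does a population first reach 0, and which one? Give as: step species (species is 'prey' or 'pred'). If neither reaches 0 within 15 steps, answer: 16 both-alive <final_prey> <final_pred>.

Step 1: prey: 4+1-0=5; pred: 10+0-10=0
First extinction: pred at step 1

Answer: 1 pred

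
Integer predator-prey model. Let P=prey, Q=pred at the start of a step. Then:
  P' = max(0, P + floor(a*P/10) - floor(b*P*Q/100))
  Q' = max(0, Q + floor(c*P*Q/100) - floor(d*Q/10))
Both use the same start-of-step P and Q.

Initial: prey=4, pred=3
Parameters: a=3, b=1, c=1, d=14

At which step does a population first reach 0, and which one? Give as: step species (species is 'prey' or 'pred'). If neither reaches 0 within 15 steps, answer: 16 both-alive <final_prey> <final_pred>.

Step 1: prey: 4+1-0=5; pred: 3+0-4=0
First extinction: pred at step 1

Answer: 1 pred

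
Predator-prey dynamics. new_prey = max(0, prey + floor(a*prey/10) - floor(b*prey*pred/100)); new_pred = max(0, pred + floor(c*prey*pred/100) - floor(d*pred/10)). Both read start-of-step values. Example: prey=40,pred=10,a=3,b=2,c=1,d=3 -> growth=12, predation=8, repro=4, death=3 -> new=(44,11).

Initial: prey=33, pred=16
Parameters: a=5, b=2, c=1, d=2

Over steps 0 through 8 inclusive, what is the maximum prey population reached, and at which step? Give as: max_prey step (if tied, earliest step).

Step 1: prey: 33+16-10=39; pred: 16+5-3=18
Step 2: prey: 39+19-14=44; pred: 18+7-3=22
Step 3: prey: 44+22-19=47; pred: 22+9-4=27
Step 4: prey: 47+23-25=45; pred: 27+12-5=34
Step 5: prey: 45+22-30=37; pred: 34+15-6=43
Step 6: prey: 37+18-31=24; pred: 43+15-8=50
Step 7: prey: 24+12-24=12; pred: 50+12-10=52
Step 8: prey: 12+6-12=6; pred: 52+6-10=48
Max prey = 47 at step 3

Answer: 47 3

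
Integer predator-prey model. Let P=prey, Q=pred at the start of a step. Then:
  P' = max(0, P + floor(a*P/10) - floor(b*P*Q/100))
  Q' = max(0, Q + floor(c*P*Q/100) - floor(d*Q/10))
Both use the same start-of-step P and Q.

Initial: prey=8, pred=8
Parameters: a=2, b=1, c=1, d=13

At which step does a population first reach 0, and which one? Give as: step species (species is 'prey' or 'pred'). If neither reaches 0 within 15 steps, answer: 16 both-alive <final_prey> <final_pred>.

Answer: 1 pred

Derivation:
Step 1: prey: 8+1-0=9; pred: 8+0-10=0
First extinction: pred at step 1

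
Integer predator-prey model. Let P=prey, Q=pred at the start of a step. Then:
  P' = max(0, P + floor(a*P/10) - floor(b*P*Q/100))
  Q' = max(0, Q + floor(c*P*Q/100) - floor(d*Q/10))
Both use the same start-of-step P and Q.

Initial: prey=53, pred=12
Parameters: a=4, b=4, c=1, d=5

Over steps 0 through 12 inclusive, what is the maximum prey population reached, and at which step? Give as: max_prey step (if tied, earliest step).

Step 1: prey: 53+21-25=49; pred: 12+6-6=12
Step 2: prey: 49+19-23=45; pred: 12+5-6=11
Step 3: prey: 45+18-19=44; pred: 11+4-5=10
Step 4: prey: 44+17-17=44; pred: 10+4-5=9
Step 5: prey: 44+17-15=46; pred: 9+3-4=8
Step 6: prey: 46+18-14=50; pred: 8+3-4=7
Step 7: prey: 50+20-14=56; pred: 7+3-3=7
Step 8: prey: 56+22-15=63; pred: 7+3-3=7
Step 9: prey: 63+25-17=71; pred: 7+4-3=8
Step 10: prey: 71+28-22=77; pred: 8+5-4=9
Step 11: prey: 77+30-27=80; pred: 9+6-4=11
Step 12: prey: 80+32-35=77; pred: 11+8-5=14
Max prey = 80 at step 11

Answer: 80 11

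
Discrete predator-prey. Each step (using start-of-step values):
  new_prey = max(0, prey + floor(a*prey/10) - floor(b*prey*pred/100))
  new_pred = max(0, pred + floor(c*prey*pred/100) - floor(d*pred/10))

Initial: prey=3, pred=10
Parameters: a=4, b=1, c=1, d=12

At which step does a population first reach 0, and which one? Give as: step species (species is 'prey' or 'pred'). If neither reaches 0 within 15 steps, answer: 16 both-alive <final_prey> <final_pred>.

Step 1: prey: 3+1-0=4; pred: 10+0-12=0
First extinction: pred at step 1

Answer: 1 pred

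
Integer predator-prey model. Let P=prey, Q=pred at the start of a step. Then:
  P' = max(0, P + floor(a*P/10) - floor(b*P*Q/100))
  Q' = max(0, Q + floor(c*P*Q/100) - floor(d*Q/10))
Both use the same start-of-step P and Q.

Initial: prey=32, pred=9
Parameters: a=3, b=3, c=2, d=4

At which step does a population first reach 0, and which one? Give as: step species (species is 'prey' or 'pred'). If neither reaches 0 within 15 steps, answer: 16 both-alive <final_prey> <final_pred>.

Answer: 16 both-alive 20 2

Derivation:
Step 1: prey: 32+9-8=33; pred: 9+5-3=11
Step 2: prey: 33+9-10=32; pred: 11+7-4=14
Step 3: prey: 32+9-13=28; pred: 14+8-5=17
Step 4: prey: 28+8-14=22; pred: 17+9-6=20
Step 5: prey: 22+6-13=15; pred: 20+8-8=20
Step 6: prey: 15+4-9=10; pred: 20+6-8=18
Step 7: prey: 10+3-5=8; pred: 18+3-7=14
Step 8: prey: 8+2-3=7; pred: 14+2-5=11
Step 9: prey: 7+2-2=7; pred: 11+1-4=8
Step 10: prey: 7+2-1=8; pred: 8+1-3=6
Step 11: prey: 8+2-1=9; pred: 6+0-2=4
Step 12: prey: 9+2-1=10; pred: 4+0-1=3
Step 13: prey: 10+3-0=13; pred: 3+0-1=2
Step 14: prey: 13+3-0=16; pred: 2+0-0=2
Step 15: prey: 16+4-0=20; pred: 2+0-0=2
No extinction within 15 steps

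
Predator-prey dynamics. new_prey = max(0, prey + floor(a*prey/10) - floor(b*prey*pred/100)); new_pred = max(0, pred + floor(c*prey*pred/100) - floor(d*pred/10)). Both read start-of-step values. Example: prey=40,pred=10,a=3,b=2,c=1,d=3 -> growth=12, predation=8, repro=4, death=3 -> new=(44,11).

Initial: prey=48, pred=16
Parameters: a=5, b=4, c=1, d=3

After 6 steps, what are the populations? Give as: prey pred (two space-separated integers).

Answer: 9 13

Derivation:
Step 1: prey: 48+24-30=42; pred: 16+7-4=19
Step 2: prey: 42+21-31=32; pred: 19+7-5=21
Step 3: prey: 32+16-26=22; pred: 21+6-6=21
Step 4: prey: 22+11-18=15; pred: 21+4-6=19
Step 5: prey: 15+7-11=11; pred: 19+2-5=16
Step 6: prey: 11+5-7=9; pred: 16+1-4=13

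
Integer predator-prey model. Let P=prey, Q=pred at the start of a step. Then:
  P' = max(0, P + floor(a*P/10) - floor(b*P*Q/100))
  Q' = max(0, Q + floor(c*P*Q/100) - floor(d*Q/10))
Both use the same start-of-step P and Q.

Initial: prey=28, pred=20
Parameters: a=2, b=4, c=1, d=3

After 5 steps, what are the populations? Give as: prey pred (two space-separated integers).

Step 1: prey: 28+5-22=11; pred: 20+5-6=19
Step 2: prey: 11+2-8=5; pred: 19+2-5=16
Step 3: prey: 5+1-3=3; pred: 16+0-4=12
Step 4: prey: 3+0-1=2; pred: 12+0-3=9
Step 5: prey: 2+0-0=2; pred: 9+0-2=7

Answer: 2 7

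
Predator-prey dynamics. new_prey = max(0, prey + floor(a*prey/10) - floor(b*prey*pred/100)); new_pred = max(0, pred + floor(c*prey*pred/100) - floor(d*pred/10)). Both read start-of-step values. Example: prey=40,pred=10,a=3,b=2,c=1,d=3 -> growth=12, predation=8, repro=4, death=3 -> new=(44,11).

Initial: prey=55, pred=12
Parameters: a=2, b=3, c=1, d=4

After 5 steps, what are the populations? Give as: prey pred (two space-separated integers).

Step 1: prey: 55+11-19=47; pred: 12+6-4=14
Step 2: prey: 47+9-19=37; pred: 14+6-5=15
Step 3: prey: 37+7-16=28; pred: 15+5-6=14
Step 4: prey: 28+5-11=22; pred: 14+3-5=12
Step 5: prey: 22+4-7=19; pred: 12+2-4=10

Answer: 19 10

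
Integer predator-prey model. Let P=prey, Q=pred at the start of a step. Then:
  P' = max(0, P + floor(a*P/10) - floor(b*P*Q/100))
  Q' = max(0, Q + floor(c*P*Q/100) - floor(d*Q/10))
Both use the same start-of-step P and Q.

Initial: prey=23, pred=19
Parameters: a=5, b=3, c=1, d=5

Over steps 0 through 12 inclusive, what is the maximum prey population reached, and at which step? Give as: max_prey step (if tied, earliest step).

Answer: 218 10

Derivation:
Step 1: prey: 23+11-13=21; pred: 19+4-9=14
Step 2: prey: 21+10-8=23; pred: 14+2-7=9
Step 3: prey: 23+11-6=28; pred: 9+2-4=7
Step 4: prey: 28+14-5=37; pred: 7+1-3=5
Step 5: prey: 37+18-5=50; pred: 5+1-2=4
Step 6: prey: 50+25-6=69; pred: 4+2-2=4
Step 7: prey: 69+34-8=95; pred: 4+2-2=4
Step 8: prey: 95+47-11=131; pred: 4+3-2=5
Step 9: prey: 131+65-19=177; pred: 5+6-2=9
Step 10: prey: 177+88-47=218; pred: 9+15-4=20
Step 11: prey: 218+109-130=197; pred: 20+43-10=53
Step 12: prey: 197+98-313=0; pred: 53+104-26=131
Max prey = 218 at step 10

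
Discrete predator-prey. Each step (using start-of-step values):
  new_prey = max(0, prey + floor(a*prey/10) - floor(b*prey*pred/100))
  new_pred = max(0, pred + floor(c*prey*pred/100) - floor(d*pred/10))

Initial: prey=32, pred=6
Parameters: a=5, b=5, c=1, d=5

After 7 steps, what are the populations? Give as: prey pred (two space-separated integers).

Answer: 159 18

Derivation:
Step 1: prey: 32+16-9=39; pred: 6+1-3=4
Step 2: prey: 39+19-7=51; pred: 4+1-2=3
Step 3: prey: 51+25-7=69; pred: 3+1-1=3
Step 4: prey: 69+34-10=93; pred: 3+2-1=4
Step 5: prey: 93+46-18=121; pred: 4+3-2=5
Step 6: prey: 121+60-30=151; pred: 5+6-2=9
Step 7: prey: 151+75-67=159; pred: 9+13-4=18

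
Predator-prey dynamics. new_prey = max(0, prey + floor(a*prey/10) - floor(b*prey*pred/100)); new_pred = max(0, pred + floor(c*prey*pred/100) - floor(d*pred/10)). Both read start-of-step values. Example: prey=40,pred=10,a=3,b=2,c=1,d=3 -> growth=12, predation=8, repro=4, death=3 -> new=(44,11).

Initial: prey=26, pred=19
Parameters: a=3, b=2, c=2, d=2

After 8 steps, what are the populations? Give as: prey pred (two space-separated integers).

Step 1: prey: 26+7-9=24; pred: 19+9-3=25
Step 2: prey: 24+7-12=19; pred: 25+12-5=32
Step 3: prey: 19+5-12=12; pred: 32+12-6=38
Step 4: prey: 12+3-9=6; pred: 38+9-7=40
Step 5: prey: 6+1-4=3; pred: 40+4-8=36
Step 6: prey: 3+0-2=1; pred: 36+2-7=31
Step 7: prey: 1+0-0=1; pred: 31+0-6=25
Step 8: prey: 1+0-0=1; pred: 25+0-5=20

Answer: 1 20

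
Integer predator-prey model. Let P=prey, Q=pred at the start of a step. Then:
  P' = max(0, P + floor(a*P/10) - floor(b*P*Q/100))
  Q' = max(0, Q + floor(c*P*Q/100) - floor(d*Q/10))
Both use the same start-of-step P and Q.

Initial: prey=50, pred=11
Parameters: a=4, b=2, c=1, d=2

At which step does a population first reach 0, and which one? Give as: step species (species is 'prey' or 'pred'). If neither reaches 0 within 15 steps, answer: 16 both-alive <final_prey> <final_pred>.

Step 1: prey: 50+20-11=59; pred: 11+5-2=14
Step 2: prey: 59+23-16=66; pred: 14+8-2=20
Step 3: prey: 66+26-26=66; pred: 20+13-4=29
Step 4: prey: 66+26-38=54; pred: 29+19-5=43
Step 5: prey: 54+21-46=29; pred: 43+23-8=58
Step 6: prey: 29+11-33=7; pred: 58+16-11=63
Step 7: prey: 7+2-8=1; pred: 63+4-12=55
Step 8: prey: 1+0-1=0; pred: 55+0-11=44
First extinction: prey at step 8

Answer: 8 prey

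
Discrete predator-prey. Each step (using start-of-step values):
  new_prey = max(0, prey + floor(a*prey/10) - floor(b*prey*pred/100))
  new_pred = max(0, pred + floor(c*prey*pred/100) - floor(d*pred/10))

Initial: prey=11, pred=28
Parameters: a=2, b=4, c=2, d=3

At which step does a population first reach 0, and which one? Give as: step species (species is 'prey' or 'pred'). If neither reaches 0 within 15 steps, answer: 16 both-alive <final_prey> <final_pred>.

Step 1: prey: 11+2-12=1; pred: 28+6-8=26
Step 2: prey: 1+0-1=0; pred: 26+0-7=19
First extinction: prey at step 2

Answer: 2 prey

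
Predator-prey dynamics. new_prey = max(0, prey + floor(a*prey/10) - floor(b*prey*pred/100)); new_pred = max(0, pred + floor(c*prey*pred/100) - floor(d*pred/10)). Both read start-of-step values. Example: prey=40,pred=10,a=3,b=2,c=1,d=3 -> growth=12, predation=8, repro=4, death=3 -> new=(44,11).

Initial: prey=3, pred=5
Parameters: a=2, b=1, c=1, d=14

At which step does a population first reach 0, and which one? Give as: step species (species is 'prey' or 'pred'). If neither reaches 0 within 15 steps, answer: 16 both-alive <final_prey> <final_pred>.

Answer: 1 pred

Derivation:
Step 1: prey: 3+0-0=3; pred: 5+0-7=0
First extinction: pred at step 1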